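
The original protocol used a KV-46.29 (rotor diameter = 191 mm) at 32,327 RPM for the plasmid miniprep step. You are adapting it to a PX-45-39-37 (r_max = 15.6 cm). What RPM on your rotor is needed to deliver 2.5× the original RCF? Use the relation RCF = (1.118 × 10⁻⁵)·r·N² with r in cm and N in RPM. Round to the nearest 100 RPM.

40000 RPM

Original rotor: r = 191 mm / 2 = 95.5 mm = 9.55 cm
RCF_original = 1.118 × 10⁻⁵ × 9.55 × (32327)² = 1.118 × 10⁻⁵ × 9.55 × 1,045,034,929 ≈ 111,577.3 × g
Target RCF = 2.5 × 111,577.3 ≈ 278,943.2 × g
278,943.2 = 1.118 × 10⁻⁵ × 15.6 × N²
N² = 278,943.2 / (17.4408 × 10⁻⁵) = 1,599,371,588
N ≈ √1,599,371,588 ≈ 39,992.1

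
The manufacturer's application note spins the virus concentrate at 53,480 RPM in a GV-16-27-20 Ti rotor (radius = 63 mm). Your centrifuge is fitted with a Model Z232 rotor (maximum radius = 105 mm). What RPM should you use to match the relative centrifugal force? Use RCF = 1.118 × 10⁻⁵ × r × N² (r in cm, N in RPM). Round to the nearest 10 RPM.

Original rotor: r = 63 mm = 6.3 cm
RCF = 1.118 × 10⁻⁵ × r × N²
RCF_original = 1.118 × 10⁻⁵ × 6.3 × (53480)² = 1.118 × 10⁻⁵ × 6.3 × 2,860,110,400 ≈ 201,449 × g
Your rotor: r = 105 mm = 10.5 cm
201,449 = 1.118 × 10⁻⁵ × 10.5 × N²
N² = 201,449 / (11.739 × 10⁻⁵) = 1,716,066,104
N ≈ √1,716,066,104 ≈ 41,425.4

41430 RPM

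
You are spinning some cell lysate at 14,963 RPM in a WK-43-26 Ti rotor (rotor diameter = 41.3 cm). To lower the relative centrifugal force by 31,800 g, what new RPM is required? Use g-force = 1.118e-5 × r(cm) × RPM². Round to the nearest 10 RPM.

≈ 9280 RPM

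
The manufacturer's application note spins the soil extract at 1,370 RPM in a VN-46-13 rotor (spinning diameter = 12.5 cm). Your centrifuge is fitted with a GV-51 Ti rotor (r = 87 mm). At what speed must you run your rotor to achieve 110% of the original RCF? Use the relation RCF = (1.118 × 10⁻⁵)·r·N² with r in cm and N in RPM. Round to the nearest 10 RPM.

Original rotor: r = 12.5 / 2 = 6.25 cm
RCF = 1.118 × 10⁻⁵ × r × N²
RCF_original = 1.118 × 10⁻⁵ × 6.25 × (1370)² = 1.118 × 10⁻⁵ × 6.25 × 1,876,900 ≈ 131.1 × g
Target RCF = 1.1 × 131.1 ≈ 144.2 × g
Your rotor: r = 87 mm = 8.7 cm
144.2 = 1.118 × 10⁻⁵ × 8.7 × N²
N² = 144.2 / (9.7266 × 10⁻⁵) = 1,482,532
N ≈ √1,482,532 ≈ 1,217.6

1220 RPM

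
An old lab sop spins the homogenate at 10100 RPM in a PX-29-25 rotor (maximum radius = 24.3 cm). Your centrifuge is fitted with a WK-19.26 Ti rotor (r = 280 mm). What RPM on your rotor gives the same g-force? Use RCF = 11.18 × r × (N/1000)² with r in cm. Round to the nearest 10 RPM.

RCF = 11.18 × r × (N/1000)²
RCF_original = 11.18 × 24.3 × (10.1)² = 11.18 × 24.3 × 102.01 ≈ 27,713.5 × g
Your rotor: r = 280 mm = 28.0 cm
27,713.5 = 11.18 × 28 × (N/1000)²
(N/1000)² = 27,713.5 / 313.04 = 88.53022
N = 1000 × √88.53022 ≈ 9,409.0

9410 RPM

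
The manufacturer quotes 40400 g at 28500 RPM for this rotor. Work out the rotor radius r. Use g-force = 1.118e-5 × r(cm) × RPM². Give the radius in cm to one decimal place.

≈ 4.4 cm

RCF = 1.118 × 10⁻⁵ × r × N²
40400 = 1.118 × 10⁻⁵ × r × (28500)²
r = 40400 / (1.118 × 10⁻⁵ × 812,250,000) = 40400 / 9080.955 ≈ 4.449 cm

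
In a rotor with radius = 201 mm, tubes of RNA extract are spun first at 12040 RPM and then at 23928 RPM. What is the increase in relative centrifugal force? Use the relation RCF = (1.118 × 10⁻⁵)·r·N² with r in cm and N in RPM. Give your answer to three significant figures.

r = 201 mm = 20.1 cm
RCF₁ = 1.118 × 10⁻⁵ × 20.1 × (12040)² = 1.118 × 10⁻⁵ × 20.1 × 144,961,600 ≈ 32,575.5 × g
RCF₂ = 1.118 × 10⁻⁵ × 20.1 × (23928)² = 1.118 × 10⁻⁵ × 20.1 × 572,549,184 ≈ 128,662.1 × g
Increase = 128,662.1 − 32,575.5 = 96,086.6

≈ 96100 ×g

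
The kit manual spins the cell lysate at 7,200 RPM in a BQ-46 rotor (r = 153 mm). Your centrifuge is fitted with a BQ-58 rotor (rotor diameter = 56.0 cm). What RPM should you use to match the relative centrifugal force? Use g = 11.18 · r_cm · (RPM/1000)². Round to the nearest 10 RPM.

5320 RPM

Original rotor: r = 153 mm = 15.3 cm
RCF_original = 11.18 × 15.3 × (7.2)² = 11.18 × 15.3 × 51.84 ≈ 8,867.4 × g
Your rotor: r = 56.0 / 2 = 28 cm
8,867.4 = 11.18 × 28 × (N/1000)²
(N/1000)² = 8,867.4 / 313.04 = 28.32673
N = 1000 × √28.32673 ≈ 5,322.3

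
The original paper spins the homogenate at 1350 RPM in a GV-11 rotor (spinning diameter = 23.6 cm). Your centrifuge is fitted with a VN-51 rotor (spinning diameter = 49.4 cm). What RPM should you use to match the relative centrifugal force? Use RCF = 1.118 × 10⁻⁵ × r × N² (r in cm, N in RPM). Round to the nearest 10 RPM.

≈ 930 RPM

Original rotor: r = 23.6 / 2 = 11.8 cm
RCF_original = 1.118 × 10⁻⁵ × 11.8 × (1350)² = 1.118 × 10⁻⁵ × 11.8 × 1,822,500 ≈ 240.4 × g
Your rotor: r = 49.4 / 2 = 24.7 cm
240.4 = 1.118 × 10⁻⁵ × 24.7 × N²
N² = 240.4 / (27.6146 × 10⁻⁵) = 870,554
N ≈ √870,554 ≈ 933.0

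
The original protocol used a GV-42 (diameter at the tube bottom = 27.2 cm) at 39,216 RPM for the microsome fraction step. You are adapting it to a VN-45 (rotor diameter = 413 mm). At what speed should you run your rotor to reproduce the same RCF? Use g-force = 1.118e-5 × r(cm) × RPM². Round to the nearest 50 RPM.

≈ 31850 RPM

Original rotor: r = 27.2 / 2 = 13.6 cm
RCF_original = 1.118 × 10⁻⁵ × 13.6 × (39216)² = 1.118 × 10⁻⁵ × 13.6 × 1,537,894,656 ≈ 233,833.8 × g
Your rotor: r = 413 mm / 2 = 206.5 mm = 20.65 cm
233,833.8 = 1.118 × 10⁻⁵ × 20.65 × N²
N² = 233,833.8 / (23.0867 × 10⁻⁵) = 1,012,850,689
N ≈ √1,012,850,689 ≈ 31,825.3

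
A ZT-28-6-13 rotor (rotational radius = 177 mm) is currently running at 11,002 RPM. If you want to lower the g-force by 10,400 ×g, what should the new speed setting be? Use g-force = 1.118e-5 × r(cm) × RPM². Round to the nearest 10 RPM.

N₂ ≈ 8280 RPM

r = 177 mm = 17.7 cm
Current RCF = 1.118 × 10⁻⁵ × 17.7 × (11002)² = 1.118 × 10⁻⁵ × 17.7 × 121,044,004 ≈ 23,952.9 × g
Target RCF = 23,952.9 − 10,400 = 13,552.9 × g
N² = 13,552.9 / (19.7886 × 10⁻⁵) = 68,488,423
N ≈ √68,488,423 ≈ 8,275.8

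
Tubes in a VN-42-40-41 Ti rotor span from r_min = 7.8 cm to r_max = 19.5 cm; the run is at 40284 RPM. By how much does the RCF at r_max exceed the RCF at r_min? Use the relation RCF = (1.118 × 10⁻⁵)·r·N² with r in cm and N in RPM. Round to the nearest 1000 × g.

212000 × g

RCF_max = 1.118 × 10⁻⁵ × 19.5 × (40284)² = 1.118 × 10⁻⁵ × 19.5 × 1,622,800,656 ≈ 353,786.8 × g
RCF_min = 1.118 × 10⁻⁵ × 7.8 × (40284)² = 1.118 × 10⁻⁵ × 7.8 × 1,622,800,656 ≈ 141,514.7 × g
ΔRCF = 353,786.8 − 141,514.7 = 212,272.1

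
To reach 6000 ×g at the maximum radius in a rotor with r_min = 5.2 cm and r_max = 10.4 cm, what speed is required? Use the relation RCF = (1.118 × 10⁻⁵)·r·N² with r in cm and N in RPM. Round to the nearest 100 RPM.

Use r_max = 10.4 cm.
6,000 = 1.118 × 10⁻⁵ × 10.4 × N²
N² = 6,000 / (11.6272 × 10⁻⁵) = 51,603,137
N ≈ √51,603,137 ≈ 7,183.5

N ≈ 7200 RPM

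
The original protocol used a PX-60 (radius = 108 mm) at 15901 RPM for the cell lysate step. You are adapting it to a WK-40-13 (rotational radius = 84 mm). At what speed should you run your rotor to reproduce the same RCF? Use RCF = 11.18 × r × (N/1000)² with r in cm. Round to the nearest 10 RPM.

18030 RPM

Original rotor: r = 108 mm = 10.8 cm
RCF_original = 11.18 × 10.8 × (15.901)² = 11.18 × 10.8 × 252.841801 ≈ 30,529.1 × g
Your rotor: r = 84 mm = 8.4 cm
30,529.1 = 11.18 × 8.4 × (N/1000)²
(N/1000)² = 30,529.1 / 93.912 = 325.082
N = 1000 × √325.082 ≈ 18,030.0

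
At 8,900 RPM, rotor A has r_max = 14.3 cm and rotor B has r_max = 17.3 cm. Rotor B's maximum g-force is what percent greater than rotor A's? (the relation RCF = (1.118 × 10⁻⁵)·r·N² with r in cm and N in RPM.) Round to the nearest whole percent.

At equal RPM, RCF scales linearly with r: ratio = 17.3 / 14.3 = 1.2098.
So rotor B delivers 21.0% more g-force.

21%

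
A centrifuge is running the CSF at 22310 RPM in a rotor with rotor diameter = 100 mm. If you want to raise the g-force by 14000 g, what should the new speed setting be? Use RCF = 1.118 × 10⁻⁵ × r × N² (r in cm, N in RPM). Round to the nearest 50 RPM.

r = 100 mm / 2 = 50 mm = 5 cm
Current RCF = 1.118 × 10⁻⁵ × 5 × (22310)² = 1.118 × 10⁻⁵ × 5 × 497,736,100 ≈ 27,823.4 × g
Target RCF = 27,823.4 + 14,000 = 41,823.4 × g
N² = 41,823.4 / (5.59 × 10⁻⁵) = 748,182,469
N ≈ √748,182,469 ≈ 27,352.9

N₂ ≈ 27350 RPM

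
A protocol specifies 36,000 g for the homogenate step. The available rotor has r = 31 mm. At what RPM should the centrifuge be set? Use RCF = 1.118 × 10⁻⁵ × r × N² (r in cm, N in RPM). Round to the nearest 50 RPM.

r = 31 mm = 3.1 cm
36,000 = 1.118 × 10⁻⁵ × 3.1 × N²
N² = 36,000 / (3.4658 × 10⁻⁵) = 1,038,721,219
N ≈ √1,038,721,219 ≈ 32,229.2

32250 RPM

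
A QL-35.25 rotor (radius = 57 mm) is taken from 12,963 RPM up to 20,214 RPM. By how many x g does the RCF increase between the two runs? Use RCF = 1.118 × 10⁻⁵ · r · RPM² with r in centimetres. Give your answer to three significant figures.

15300 x g

r = 57 mm = 5.7 cm
RCF₁ = 1.118 × 10⁻⁵ × 5.7 × (12963)² = 1.118 × 10⁻⁵ × 5.7 × 168,039,369 ≈ 10,708.5 × g
RCF₂ = 1.118 × 10⁻⁵ × 5.7 × (20214)² = 1.118 × 10⁻⁵ × 5.7 × 408,605,796 ≈ 26,038.8 × g
Increase = 26,038.8 − 10,708.5 = 15,330.3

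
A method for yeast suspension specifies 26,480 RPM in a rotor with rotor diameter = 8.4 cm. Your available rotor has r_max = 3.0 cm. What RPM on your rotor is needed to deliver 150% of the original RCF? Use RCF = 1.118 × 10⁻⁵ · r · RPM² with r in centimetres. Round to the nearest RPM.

Original rotor: r = 8.4 / 2 = 4.2 cm
RCF = 1.118 × 10⁻⁵ × r × N²
RCF_original = 1.118 × 10⁻⁵ × 4.2 × (26480)² = 1.118 × 10⁻⁵ × 4.2 × 701,190,400 ≈ 32,925.1 × g
Target RCF = 1.5 × 32,925.1 ≈ 49,387.6 × g
49,387.6 = 1.118 × 10⁻⁵ × 3 × N²
N² = 49,387.6 / (3.354 × 10⁻⁵) = 1,472,498,509
N ≈ √1,472,498,509 ≈ 38,373.1

≈ 38373 RPM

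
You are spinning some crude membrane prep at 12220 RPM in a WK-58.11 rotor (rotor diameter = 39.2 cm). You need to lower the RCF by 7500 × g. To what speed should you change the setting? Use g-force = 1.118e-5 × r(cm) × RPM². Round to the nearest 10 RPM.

r = 39.2 / 2 = 19.6 cm
Current RCF = 1.118 × 10⁻⁵ × 19.6 × (12220)² = 1.118 × 10⁻⁵ × 19.6 × 149,328,400 ≈ 32,722 × g
Target RCF = 32,722 − 7,500 = 25,222 × g
N² = 25,222 / (21.9128 × 10⁻⁵) = 115,101,676
N ≈ √115,101,676 ≈ 10,728.5

≈ 10730 RPM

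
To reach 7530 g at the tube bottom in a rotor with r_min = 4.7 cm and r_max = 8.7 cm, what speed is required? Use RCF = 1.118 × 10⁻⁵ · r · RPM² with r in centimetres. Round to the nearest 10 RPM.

≈ 8800 RPM

Use r_max = 8.7 cm.
RCF = 1.118 × 10⁻⁵ × r × N²
7,530 = 1.118 × 10⁻⁵ × 8.7 × N²
N² = 7,530 / (9.7266 × 10⁻⁵) = 77,416,569
N ≈ √77,416,569 ≈ 8,798.7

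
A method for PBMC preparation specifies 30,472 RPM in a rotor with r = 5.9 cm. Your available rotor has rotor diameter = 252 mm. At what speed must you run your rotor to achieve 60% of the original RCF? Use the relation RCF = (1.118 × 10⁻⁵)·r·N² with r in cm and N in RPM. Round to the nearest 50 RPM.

RCF = 1.118 × 10⁻⁵ × r × N²
RCF_original = 1.118 × 10⁻⁵ × 5.9 × (30472)² = 1.118 × 10⁻⁵ × 5.9 × 928,542,784 ≈ 61,248.5 × g
Target RCF = 0.6 × 61,248.5 ≈ 36,749.1 × g
Your rotor: r = 252 mm / 2 = 126 mm = 12.6 cm
36,749.1 = 1.118 × 10⁻⁵ × 12.6 × N²
N² = 36,749.1 / (14.0868 × 10⁻⁵) = 260,876,139
N ≈ √260,876,139 ≈ 16,151.7

≈ 16150 RPM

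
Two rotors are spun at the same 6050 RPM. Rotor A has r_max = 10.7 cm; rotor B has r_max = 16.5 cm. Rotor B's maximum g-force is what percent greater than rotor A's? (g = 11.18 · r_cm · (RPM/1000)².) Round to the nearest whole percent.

54%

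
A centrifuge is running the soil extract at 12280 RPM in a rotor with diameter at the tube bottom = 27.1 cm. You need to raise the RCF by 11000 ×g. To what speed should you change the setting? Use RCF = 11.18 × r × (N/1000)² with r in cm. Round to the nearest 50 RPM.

r = 27.1 / 2 = 13.55 cm
Current RCF = 11.18 × 13.55 × (12.28)² = 11.18 × 13.55 × 150.7984 ≈ 22,844.3 × g
Target RCF = 22,844.3 + 11,000 = 33,844.3 × g
(N/1000)² = 33,844.3 / 151.489 = 223.4109
N = 1000 × √223.4109 ≈ 14,946.9

N₂ ≈ 14950 RPM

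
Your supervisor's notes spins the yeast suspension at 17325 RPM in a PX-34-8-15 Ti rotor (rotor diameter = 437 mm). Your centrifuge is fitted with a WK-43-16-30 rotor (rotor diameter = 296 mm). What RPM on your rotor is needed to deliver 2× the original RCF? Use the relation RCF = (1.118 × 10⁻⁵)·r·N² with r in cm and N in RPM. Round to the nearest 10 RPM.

Original rotor: r = 437 mm / 2 = 218.5 mm = 21.85 cm
RCF = 1.118 × 10⁻⁵ × r × N²
RCF_original = 1.118 × 10⁻⁵ × 21.85 × (17325)² = 1.118 × 10⁻⁵ × 21.85 × 300,155,625 ≈ 73,322.9 × g
Target RCF = 2 × 73,322.9 ≈ 146,645.8 × g
Your rotor: r = 296 mm / 2 = 148 mm = 14.8 cm
146,645.8 = 1.118 × 10⁻⁵ × 14.8 × N²
N² = 146,645.8 / (16.5464 × 10⁻⁵) = 886,270,125
N ≈ √886,270,125 ≈ 29,770.3

≈ 29770 RPM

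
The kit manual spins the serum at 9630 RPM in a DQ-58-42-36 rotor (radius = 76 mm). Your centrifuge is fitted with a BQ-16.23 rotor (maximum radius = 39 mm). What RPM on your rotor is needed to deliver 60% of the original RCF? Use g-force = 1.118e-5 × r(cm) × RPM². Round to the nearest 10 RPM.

Original rotor: r = 76 mm = 7.6 cm
RCF_original = 1.118 × 10⁻⁵ × 7.6 × (9630)² = 1.118 × 10⁻⁵ × 7.6 × 92,736,900 ≈ 7,879.7 × g
Target RCF = 0.6 × 7,879.7 ≈ 4,727.8 × g
Your rotor: r = 39 mm = 3.9 cm
4,727.8 = 1.118 × 10⁻⁵ × 3.9 × N²
N² = 4,727.8 / (4.3602 × 10⁻⁵) = 108,430,806
N ≈ √108,430,806 ≈ 10,413.0

≈ 10410 RPM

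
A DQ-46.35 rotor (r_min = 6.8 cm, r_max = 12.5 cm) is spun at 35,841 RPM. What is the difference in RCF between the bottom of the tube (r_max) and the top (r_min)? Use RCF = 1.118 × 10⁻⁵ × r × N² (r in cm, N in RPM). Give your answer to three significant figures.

≈ 81900 x g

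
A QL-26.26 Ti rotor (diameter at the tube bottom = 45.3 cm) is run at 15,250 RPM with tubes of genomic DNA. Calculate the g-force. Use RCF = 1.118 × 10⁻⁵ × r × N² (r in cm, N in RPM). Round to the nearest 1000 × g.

59000 g

r = 45.3 / 2 = 22.65 cm
RCF = 1.118 × 10⁻⁵ × 22.65 × (15250)² = 1.118 × 10⁻⁵ × 22.65 × 232,562,500 ≈ 58,891.1 × g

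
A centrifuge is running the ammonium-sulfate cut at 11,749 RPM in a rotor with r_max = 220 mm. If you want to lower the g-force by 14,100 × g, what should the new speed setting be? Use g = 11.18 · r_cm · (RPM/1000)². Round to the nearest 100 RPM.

9000 RPM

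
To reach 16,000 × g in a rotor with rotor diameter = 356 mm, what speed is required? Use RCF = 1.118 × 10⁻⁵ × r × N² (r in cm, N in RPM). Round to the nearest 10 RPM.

N ≈ 8970 RPM

r = 356 mm / 2 = 178 mm = 17.8 cm
16,000 = 1.118 × 10⁻⁵ × 17.8 × N²
N² = 16,000 / (19.9004 × 10⁻⁵) = 80,400,394
N ≈ √80,400,394 ≈ 8,966.6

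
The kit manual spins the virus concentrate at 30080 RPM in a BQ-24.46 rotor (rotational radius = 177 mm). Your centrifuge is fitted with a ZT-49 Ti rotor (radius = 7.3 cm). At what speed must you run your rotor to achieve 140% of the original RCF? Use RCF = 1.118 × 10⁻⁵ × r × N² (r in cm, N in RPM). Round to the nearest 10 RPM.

Original rotor: r = 177 mm = 17.7 cm
RCF_original = 1.118 × 10⁻⁵ × 17.7 × (30080)² = 1.118 × 10⁻⁵ × 17.7 × 904,806,400 ≈ 179,048.5 × g
Target RCF = 1.4 × 179,048.5 ≈ 250,667.9 × g
250,667.9 = 1.118 × 10⁻⁵ × 7.3 × N²
N² = 250,667.9 / (8.1614 × 10⁻⁵) = 3,071,383,586
N ≈ √3,071,383,586 ≈ 55,420.1

55420 RPM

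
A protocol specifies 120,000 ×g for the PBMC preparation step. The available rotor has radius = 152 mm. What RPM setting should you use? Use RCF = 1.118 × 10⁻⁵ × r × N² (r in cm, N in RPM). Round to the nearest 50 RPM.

26550 RPM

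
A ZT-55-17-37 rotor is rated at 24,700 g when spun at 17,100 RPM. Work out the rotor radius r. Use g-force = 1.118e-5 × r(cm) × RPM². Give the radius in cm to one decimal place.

r ≈ 7.6 cm

RCF = 1.118 × 10⁻⁵ × r × N²
24700 = 1.118 × 10⁻⁵ × r × (17100)²
r = 24700 / (1.118 × 10⁻⁵ × 292,410,000) = 24700 / 3269.144 ≈ 7.555 cm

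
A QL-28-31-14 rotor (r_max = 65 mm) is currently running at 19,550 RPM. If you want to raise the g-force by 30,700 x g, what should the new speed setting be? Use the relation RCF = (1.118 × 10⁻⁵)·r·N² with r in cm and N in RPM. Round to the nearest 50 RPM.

28350 RPM

r = 65 mm = 6.5 cm
Current RCF = 1.118 × 10⁻⁵ × 6.5 × (19550)² = 1.118 × 10⁻⁵ × 6.5 × 382,202,500 ≈ 27,774.7 × g
Target RCF = 27,774.7 + 30,700 = 58,474.7 × g
N² = 58,474.7 / (7.267 × 10⁻⁵) = 804,660,795
N ≈ √804,660,795 ≈ 28,366.5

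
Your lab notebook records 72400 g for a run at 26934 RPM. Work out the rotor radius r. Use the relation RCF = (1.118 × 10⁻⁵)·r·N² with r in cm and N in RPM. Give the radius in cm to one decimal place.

RCF = 1.118 × 10⁻⁵ × r × N²
72400 = 1.118 × 10⁻⁵ × r × (26934)²
r = 72400 / (1.118 × 10⁻⁵ × 725,440,356) = 72400 / 8110.423 ≈ 8.927 cm

≈ 8.9 cm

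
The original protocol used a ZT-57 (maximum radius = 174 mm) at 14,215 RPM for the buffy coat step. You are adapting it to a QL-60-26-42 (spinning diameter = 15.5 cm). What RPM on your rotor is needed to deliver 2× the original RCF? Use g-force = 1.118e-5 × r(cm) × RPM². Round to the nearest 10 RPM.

≈ 30120 RPM

Original rotor: r = 174 mm = 17.4 cm
RCF = 1.118 × 10⁻⁵ × r × N²
RCF_original = 1.118 × 10⁻⁵ × 17.4 × (14215)² = 1.118 × 10⁻⁵ × 17.4 × 202,066,225 ≈ 39,308.3 × g
Target RCF = 2 × 39,308.3 ≈ 78,616.6 × g
Your rotor: r = 15.5 / 2 = 7.75 cm
78,616.6 = 1.118 × 10⁻⁵ × 7.75 × N²
N² = 78,616.6 / (8.6645 × 10⁻⁵) = 907,341,451
N ≈ √907,341,451 ≈ 30,122.1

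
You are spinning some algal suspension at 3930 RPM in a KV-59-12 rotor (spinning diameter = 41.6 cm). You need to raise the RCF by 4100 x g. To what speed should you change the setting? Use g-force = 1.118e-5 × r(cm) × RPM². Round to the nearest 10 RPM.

r = 41.6 / 2 = 20.8 cm
Current RCF = 1.118 × 10⁻⁵ × 20.8 × (3930)² = 1.118 × 10⁻⁵ × 20.8 × 15,444,900 ≈ 3,591.6 × g
Target RCF = 3,591.6 + 4,100 = 7,691.6 × g
N² = 7,691.6 / (23.2544 × 10⁻⁵) = 33,075,891
N ≈ √33,075,891 ≈ 5,751.2

N₂ ≈ 5750 RPM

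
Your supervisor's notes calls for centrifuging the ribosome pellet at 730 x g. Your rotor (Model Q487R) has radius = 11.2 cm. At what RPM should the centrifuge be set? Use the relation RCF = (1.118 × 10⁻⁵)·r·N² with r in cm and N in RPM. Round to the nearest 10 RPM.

N ≈ 2410 RPM

RCF = 1.118 × 10⁻⁵ × r × N²
730 = 1.118 × 10⁻⁵ × 11.2 × N²
N² = 730 / (12.5216 × 10⁻⁵) = 5,829,926
N ≈ √5,829,926 ≈ 2,414.5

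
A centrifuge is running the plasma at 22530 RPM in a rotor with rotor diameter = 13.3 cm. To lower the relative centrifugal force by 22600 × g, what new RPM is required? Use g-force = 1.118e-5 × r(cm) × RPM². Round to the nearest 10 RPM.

r = 13.3 / 2 = 6.65 cm
Current RCF = 1.118 × 10⁻⁵ × 6.65 × (22530)² = 1.118 × 10⁻⁵ × 6.65 × 507,600,900 ≈ 37,738.6 × g
Target RCF = 37,738.6 − 22,600 = 15,138.6 × g
N² = 15,138.6 / (7.4347 × 10⁻⁵) = 203,620,859
N ≈ √203,620,859 ≈ 14,269.6

N₂ ≈ 14270 RPM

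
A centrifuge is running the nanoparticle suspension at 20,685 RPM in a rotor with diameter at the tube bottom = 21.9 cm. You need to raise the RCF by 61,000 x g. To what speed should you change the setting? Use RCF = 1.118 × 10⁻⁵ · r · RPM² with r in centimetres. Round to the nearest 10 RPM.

N₂ ≈ 30430 RPM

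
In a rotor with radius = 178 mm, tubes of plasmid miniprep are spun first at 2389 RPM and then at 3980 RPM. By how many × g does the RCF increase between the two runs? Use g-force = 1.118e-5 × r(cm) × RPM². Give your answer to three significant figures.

2020 × g

r = 178 mm = 17.8 cm
RCF₁ = 1.118 × 10⁻⁵ × 17.8 × (2389)² = 1.118 × 10⁻⁵ × 17.8 × 5,707,321 ≈ 1,135.8 × g
RCF₂ = 1.118 × 10⁻⁵ × 17.8 × (3980)² = 1.118 × 10⁻⁵ × 17.8 × 15,840,400 ≈ 3,152.3 × g
Increase = 3,152.3 − 1,135.8 = 2,016.5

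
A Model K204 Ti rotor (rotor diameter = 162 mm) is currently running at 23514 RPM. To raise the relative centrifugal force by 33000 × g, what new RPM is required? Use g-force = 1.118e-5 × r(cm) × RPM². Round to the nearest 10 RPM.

r = 162 mm / 2 = 81 mm = 8.1 cm
Current RCF = 1.118 × 10⁻⁵ × 8.1 × (23514)² = 1.118 × 10⁻⁵ × 8.1 × 552,908,196 ≈ 50,070.3 × g
Target RCF = 50,070.3 + 33,000 = 83,070.3 × g
N² = 83,070.3 / (9.0558 × 10⁻⁵) = 917,315,974
N ≈ √917,315,974 ≈ 30,287.2

≈ 30290 RPM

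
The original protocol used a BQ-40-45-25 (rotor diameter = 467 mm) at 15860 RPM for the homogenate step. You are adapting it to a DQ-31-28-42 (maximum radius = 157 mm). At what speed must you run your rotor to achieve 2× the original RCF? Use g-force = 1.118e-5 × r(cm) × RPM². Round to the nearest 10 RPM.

Original rotor: r = 467 mm / 2 = 233.5 mm = 23.35 cm
RCF = 1.118 × 10⁻⁵ × r × N²
RCF_original = 1.118 × 10⁻⁵ × 23.35 × (15860)² = 1.118 × 10⁻⁵ × 23.35 × 251,539,600 ≈ 65,665.2 × g
Target RCF = 2 × 65,665.2 ≈ 131,330.4 × g
Your rotor: r = 157 mm = 15.7 cm
131,330.4 = 1.118 × 10⁻⁵ × 15.7 × N²
N² = 131,330.4 / (17.5526 × 10⁻⁵) = 748,210,522
N ≈ √748,210,522 ≈ 27,353.4

≈ 27350 RPM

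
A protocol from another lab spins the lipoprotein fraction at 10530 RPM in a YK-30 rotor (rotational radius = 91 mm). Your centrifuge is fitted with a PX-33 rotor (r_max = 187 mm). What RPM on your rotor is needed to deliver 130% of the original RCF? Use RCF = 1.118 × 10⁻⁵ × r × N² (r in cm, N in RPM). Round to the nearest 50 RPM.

8400 RPM

Original rotor: r = 91 mm = 9.1 cm
RCF = 1.118 × 10⁻⁵ × r × N²
RCF_original = 1.118 × 10⁻⁵ × 9.1 × (10530)² = 1.118 × 10⁻⁵ × 9.1 × 110,880,900 ≈ 11,280.8 × g
Target RCF = 1.3 × 11,280.8 ≈ 14,665 × g
Your rotor: r = 187 mm = 18.7 cm
14,665 = 1.118 × 10⁻⁵ × 18.7 × N²
N² = 14,665 / (20.9066 × 10⁻⁵) = 70,145,313
N ≈ √70,145,313 ≈ 8,375.3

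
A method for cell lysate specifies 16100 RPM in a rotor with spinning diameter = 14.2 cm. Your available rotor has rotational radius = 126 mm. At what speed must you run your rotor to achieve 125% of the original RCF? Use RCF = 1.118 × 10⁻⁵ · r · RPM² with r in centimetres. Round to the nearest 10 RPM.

≈ 13510 RPM

Original rotor: r = 14.2 / 2 = 7.1 cm
RCF_original = 1.118 × 10⁻⁵ × 7.1 × (16100)² = 1.118 × 10⁻⁵ × 7.1 × 259,210,000 ≈ 20,575.6 × g
Target RCF = 1.25 × 20,575.6 ≈ 25,719.5 × g
Your rotor: r = 126 mm = 12.6 cm
25,719.5 = 1.118 × 10⁻⁵ × 12.6 × N²
N² = 25,719.5 / (14.0868 × 10⁻⁵) = 182,578,726
N ≈ √182,578,726 ≈ 13,512.2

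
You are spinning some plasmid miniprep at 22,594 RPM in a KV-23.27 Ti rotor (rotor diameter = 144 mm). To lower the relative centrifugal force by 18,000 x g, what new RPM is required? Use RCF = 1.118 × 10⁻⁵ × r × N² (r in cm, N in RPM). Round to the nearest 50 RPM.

r = 144 mm / 2 = 72 mm = 7.2 cm
Current RCF = 1.118 × 10⁻⁵ × 7.2 × (22594)² = 1.118 × 10⁻⁵ × 7.2 × 510,488,836 ≈ 41,092.3 × g
Target RCF = 41,092.3 − 18,000 = 23,092.3 × g
N² = 23,092.3 / (8.0496 × 10⁻⁵) = 286,875,124
N ≈ √286,875,124 ≈ 16,937.4

16950 RPM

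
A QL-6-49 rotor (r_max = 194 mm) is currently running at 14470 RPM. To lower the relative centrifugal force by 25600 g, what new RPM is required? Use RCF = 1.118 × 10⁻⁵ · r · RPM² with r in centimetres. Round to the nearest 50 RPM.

≈ 9550 RPM

r = 194 mm = 19.4 cm
Current RCF = 1.118 × 10⁻⁵ × 19.4 × (14470)² = 1.118 × 10⁻⁵ × 19.4 × 209,380,900 ≈ 45,413 × g
Target RCF = 45,413 − 25,600 = 19,813 × g
N² = 19,813 / (21.6892 × 10⁻⁵) = 91,349,612
N ≈ √91,349,612 ≈ 9,557.7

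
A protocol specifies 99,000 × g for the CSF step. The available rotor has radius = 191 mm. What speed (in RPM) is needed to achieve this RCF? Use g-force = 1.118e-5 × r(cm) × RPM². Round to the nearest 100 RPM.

r = 191 mm = 19.1 cm
RCF = 1.118 × 10⁻⁵ × r × N²
99,000 = 1.118 × 10⁻⁵ × 19.1 × N²
N² = 99,000 / (21.3538 × 10⁻⁵) = 463,617,717
N ≈ √463,617,717 ≈ 21,531.8

≈ 21500 RPM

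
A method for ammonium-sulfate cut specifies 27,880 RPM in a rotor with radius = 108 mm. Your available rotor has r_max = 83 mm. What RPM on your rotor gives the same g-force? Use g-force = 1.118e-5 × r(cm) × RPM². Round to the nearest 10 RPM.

31800 RPM

Original rotor: r = 108 mm = 10.8 cm
RCF_original = 1.118 × 10⁻⁵ × 10.8 × (27880)² = 1.118 × 10⁻⁵ × 10.8 × 777,294,400 ≈ 93,853.6 × g
Your rotor: r = 83 mm = 8.3 cm
93,853.6 = 1.118 × 10⁻⁵ × 8.3 × N²
N² = 93,853.6 / (9.2794 × 10⁻⁵) = 1,011,418,842
N ≈ √1,011,418,842 ≈ 31,802.8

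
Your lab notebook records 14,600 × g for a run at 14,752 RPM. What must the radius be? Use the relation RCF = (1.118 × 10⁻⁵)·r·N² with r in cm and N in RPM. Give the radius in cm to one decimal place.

r ≈ 6.0 cm

14600 = 1.118 × 10⁻⁵ × r × (14752)²
r = 14600 / (1.118 × 10⁻⁵ × 217,621,504) = 14600 / 2433.008 ≈ 6.001 cm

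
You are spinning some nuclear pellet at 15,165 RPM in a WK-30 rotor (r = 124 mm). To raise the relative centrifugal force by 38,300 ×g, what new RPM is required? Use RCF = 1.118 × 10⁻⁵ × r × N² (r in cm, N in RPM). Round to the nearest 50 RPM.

≈ 22500 RPM

r = 124 mm = 12.4 cm
Current RCF = 1.118 × 10⁻⁵ × 12.4 × (15165)² = 1.118 × 10⁻⁵ × 12.4 × 229,977,225 ≈ 31,882.2 × g
Target RCF = 31,882.2 + 38,300 = 70,182.2 × g
N² = 70,182.2 / (13.8632 × 10⁻⁵) = 506,248,197
N ≈ √506,248,197 ≈ 22,500.0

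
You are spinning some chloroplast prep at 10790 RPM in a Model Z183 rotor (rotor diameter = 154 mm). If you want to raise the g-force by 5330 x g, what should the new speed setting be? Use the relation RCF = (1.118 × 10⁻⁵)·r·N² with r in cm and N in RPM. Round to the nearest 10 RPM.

≈ 13350 RPM

r = 154 mm / 2 = 77 mm = 7.7 cm
Current RCF = 1.118 × 10⁻⁵ × 7.7 × (10790)² = 1.118 × 10⁻⁵ × 7.7 × 116,424,100 ≈ 10,022.5 × g
Target RCF = 10,022.5 + 5,330 = 15,352.5 × g
N² = 15,352.5 / (8.6086 × 10⁻⁵) = 178,339,103
N ≈ √178,339,103 ≈ 13,354.4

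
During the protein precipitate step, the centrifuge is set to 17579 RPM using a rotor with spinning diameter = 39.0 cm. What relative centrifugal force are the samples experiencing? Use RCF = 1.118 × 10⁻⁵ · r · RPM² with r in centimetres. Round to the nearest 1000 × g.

r = 39.0 / 2 = 19.5 cm
RCF = 1.118 × 10⁻⁵ × 19.5 × (17579)² = 1.118 × 10⁻⁵ × 19.5 × 309,021,241 ≈ 67,369.7 × g

RCF ≈ 67000 g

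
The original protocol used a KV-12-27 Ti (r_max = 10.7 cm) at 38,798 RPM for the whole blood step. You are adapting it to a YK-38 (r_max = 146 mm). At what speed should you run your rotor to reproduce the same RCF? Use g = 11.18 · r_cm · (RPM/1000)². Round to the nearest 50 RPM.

RCF = 11.18 × r × (N/1000)²
RCF_original = 11.18 × 10.7 × (38.798)² = 11.18 × 10.7 × 1,505.284804 ≈ 180,071.2 × g
Your rotor: r = 146 mm = 14.6 cm
180,071.2 = 11.18 × 14.6 × (N/1000)²
(N/1000)² = 180,071.2 / 163.228 = 1103.188
N = 1000 × √1103.188 ≈ 33,214.3

≈ 33200 RPM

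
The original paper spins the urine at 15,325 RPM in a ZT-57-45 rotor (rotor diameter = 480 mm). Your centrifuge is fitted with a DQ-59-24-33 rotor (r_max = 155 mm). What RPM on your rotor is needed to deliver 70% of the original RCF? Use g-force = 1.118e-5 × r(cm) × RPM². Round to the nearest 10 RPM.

15950 RPM

Original rotor: r = 480 mm / 2 = 240 mm = 24 cm
RCF_original = 1.118 × 10⁻⁵ × 24 × (15325)² = 1.118 × 10⁻⁵ × 24 × 234,855,625 ≈ 63,016.5 × g
Target RCF = 0.7 × 63,016.5 ≈ 44,111.5 × g
Your rotor: r = 155 mm = 15.5 cm
44,111.5 = 1.118 × 10⁻⁵ × 15.5 × N²
N² = 44,111.5 / (17.329 × 10⁻⁵) = 254,553,061
N ≈ √254,553,061 ≈ 15,954.7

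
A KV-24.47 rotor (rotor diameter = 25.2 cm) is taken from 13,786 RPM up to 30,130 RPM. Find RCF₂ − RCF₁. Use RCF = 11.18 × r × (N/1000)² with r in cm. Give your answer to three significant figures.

r = 25.2 / 2 = 12.6 cm
RCF₁ = 11.18 × 12.6 × (13.786)² = 11.18 × 12.6 × 190.053796 ≈ 26,772.5 × g
RCF₂ = 11.18 × 12.6 × (30.13)² = 11.18 × 12.6 × 907.8169 ≈ 127,882.4 × g
Increase = 127,882.4 − 26,772.5 = 101,109.9

≈ 101000 × g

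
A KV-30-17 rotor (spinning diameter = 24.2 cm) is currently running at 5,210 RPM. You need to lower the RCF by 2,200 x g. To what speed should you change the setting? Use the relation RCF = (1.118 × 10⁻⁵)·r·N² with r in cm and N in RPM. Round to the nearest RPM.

r = 24.2 / 2 = 12.1 cm
Current RCF = 1.118 × 10⁻⁵ × 12.1 × (5210)² = 1.118 × 10⁻⁵ × 12.1 × 27,144,100 ≈ 3,672 × g
Target RCF = 3,672 − 2,200 = 1,472 × g
N² = 1,472 / (13.5278 × 10⁻⁵) = 10,881,296
N ≈ √10,881,296 ≈ 3,298.7

≈ 3299 RPM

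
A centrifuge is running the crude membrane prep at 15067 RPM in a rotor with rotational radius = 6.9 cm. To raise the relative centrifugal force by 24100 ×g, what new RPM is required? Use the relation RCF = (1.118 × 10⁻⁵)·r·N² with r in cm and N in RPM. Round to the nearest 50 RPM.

Current RCF = 1.118 × 10⁻⁵ × 6.9 × (15067)² = 1.118 × 10⁻⁵ × 6.9 × 227,014,489 ≈ 17,512.4 × g
Target RCF = 17,512.4 + 24,100 = 41,612.4 × g
N² = 41,612.4 / (7.7142 × 10⁻⁵) = 539,425,994
N ≈ √539,425,994 ≈ 23,225.5

23250 RPM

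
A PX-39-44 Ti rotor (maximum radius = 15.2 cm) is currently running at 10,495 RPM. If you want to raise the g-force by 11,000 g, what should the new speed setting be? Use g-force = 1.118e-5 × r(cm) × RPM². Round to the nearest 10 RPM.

Current RCF = 1.118 × 10⁻⁵ × 15.2 × (10495)² = 1.118 × 10⁻⁵ × 15.2 × 110,145,025 ≈ 18,717.6 × g
Target RCF = 18,717.6 + 11,000 = 29,717.6 × g
N² = 29,717.6 / (16.9936 × 10⁻⁵) = 174,875,247
N ≈ √174,875,247 ≈ 13,224.0

13220 RPM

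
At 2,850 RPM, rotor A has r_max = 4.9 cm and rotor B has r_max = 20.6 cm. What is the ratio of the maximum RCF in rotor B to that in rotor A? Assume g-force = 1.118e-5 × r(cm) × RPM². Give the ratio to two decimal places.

At fixed N, RCF ∝ r, so RCF_B/RCF_A = r_B/r_A = 20.6 / 4.9 = 4.2041.

4.20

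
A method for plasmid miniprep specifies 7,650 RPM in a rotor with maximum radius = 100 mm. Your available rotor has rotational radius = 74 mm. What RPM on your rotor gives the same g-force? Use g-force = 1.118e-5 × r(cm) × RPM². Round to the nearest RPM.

Original rotor: r = 100 mm = 10.0 cm
RCF_original = 1.118 × 10⁻⁵ × 10 × (7650)² = 1.118 × 10⁻⁵ × 10 × 58,522,500 ≈ 6,542.8 × g
Your rotor: r = 74 mm = 7.4 cm
6,542.8 = 1.118 × 10⁻⁵ × 7.4 × N²
N² = 6,542.8 / (8.2732 × 10⁻⁵) = 79,084,272
N ≈ √79,084,272 ≈ 8,892.9

≈ 8893 RPM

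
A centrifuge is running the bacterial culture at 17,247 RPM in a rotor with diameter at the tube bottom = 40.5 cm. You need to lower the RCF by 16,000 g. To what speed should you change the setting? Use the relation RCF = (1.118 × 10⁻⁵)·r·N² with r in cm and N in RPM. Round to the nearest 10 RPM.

N₂ ≈ 15060 RPM

r = 40.5 / 2 = 20.25 cm
Current RCF = 1.118 × 10⁻⁵ × 20.25 × (17247)² = 1.118 × 10⁻⁵ × 20.25 × 297,459,009 ≈ 67,343.2 × g
Target RCF = 67,343.2 − 16,000 = 51,343.2 × g
N² = 51,343.2 / (22.6395 × 10⁻⁵) = 226,785,927
N ≈ √226,785,927 ≈ 15,059.4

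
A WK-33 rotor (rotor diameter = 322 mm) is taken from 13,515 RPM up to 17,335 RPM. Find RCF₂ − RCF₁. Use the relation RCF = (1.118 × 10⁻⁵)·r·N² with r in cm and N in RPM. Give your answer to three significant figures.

r = 322 mm / 2 = 161 mm = 16.1 cm
RCF₁ = 1.118 × 10⁻⁵ × 16.1 × (13515)² = 1.118 × 10⁻⁵ × 16.1 × 182,655,225 ≈ 32,877.6 × g
RCF₂ = 1.118 × 10⁻⁵ × 16.1 × (17335)² = 1.118 × 10⁻⁵ × 16.1 × 300,502,225 ≈ 54,089.8 × g
Increase = 54,089.8 − 32,877.6 = 21,212.2

≈ 21200 × g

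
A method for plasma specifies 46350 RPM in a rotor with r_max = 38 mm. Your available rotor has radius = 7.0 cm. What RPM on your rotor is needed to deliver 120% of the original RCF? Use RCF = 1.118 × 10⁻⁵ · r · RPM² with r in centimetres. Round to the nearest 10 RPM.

≈ 37410 RPM

Original rotor: r = 38 mm = 3.8 cm
RCF = 1.118 × 10⁻⁵ × r × N²
RCF_original = 1.118 × 10⁻⁵ × 3.8 × (46350)² = 1.118 × 10⁻⁵ × 3.8 × 2,148,322,500 ≈ 91,269.3 × g
Target RCF = 1.2 × 91,269.3 ≈ 109,523.2 × g
109,523.2 = 1.118 × 10⁻⁵ × 7 × N²
N² = 109,523.2 / (7.826 × 10⁻⁵) = 1,399,478,661
N ≈ √1,399,478,661 ≈ 37,409.6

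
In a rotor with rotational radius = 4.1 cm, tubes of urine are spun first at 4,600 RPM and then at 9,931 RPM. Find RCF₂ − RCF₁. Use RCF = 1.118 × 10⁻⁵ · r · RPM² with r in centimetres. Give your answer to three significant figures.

≈ 3550 × g

RCF₁ = 1.118 × 10⁻⁵ × 4.1 × (4600)² = 1.118 × 10⁻⁵ × 4.1 × 21,160,000 ≈ 969.9 × g
RCF₂ = 1.118 × 10⁻⁵ × 4.1 × (9931)² = 1.118 × 10⁻⁵ × 4.1 × 98,624,761 ≈ 4,520.8 × g
Increase = 4,520.8 − 969.9 = 3,550.9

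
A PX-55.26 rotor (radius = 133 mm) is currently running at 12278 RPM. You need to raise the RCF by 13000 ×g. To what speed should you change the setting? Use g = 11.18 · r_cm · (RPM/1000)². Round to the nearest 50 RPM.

N₂ ≈ 15450 RPM

r = 133 mm = 13.3 cm
Current RCF = 11.18 × 13.3 × (12.278)² = 11.18 × 13.3 × 150.749284 ≈ 22,415.5 × g
Target RCF = 22,415.5 + 13,000 = 35,415.5 × g
(N/1000)² = 35,415.5 / 148.694 = 238.1771
N = 1000 × √238.1771 ≈ 15,433.0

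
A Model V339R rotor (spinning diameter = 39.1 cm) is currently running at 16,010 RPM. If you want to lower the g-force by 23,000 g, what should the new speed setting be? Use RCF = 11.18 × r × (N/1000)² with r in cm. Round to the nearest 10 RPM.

r = 39.1 / 2 = 19.55 cm
Current RCF = 11.18 × 19.55 × (16.01)² = 11.18 × 19.55 × 256.3201 ≈ 56,023.6 × g
Target RCF = 56,023.6 − 23,000 = 33,023.6 × g
(N/1000)² = 33,023.6 / 218.569 = 151.09
N = 1000 × √151.09 ≈ 12,291.9

12290 RPM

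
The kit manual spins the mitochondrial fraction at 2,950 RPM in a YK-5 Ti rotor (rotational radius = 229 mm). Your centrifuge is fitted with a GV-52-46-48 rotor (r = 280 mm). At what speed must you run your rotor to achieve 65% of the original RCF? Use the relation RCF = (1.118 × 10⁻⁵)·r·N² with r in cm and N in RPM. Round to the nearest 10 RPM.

2150 RPM

Original rotor: r = 229 mm = 22.9 cm
RCF_original = 1.118 × 10⁻⁵ × 22.9 × (2950)² = 1.118 × 10⁻⁵ × 22.9 × 8,702,500 ≈ 2,228 × g
Target RCF = 0.65 × 2,228 ≈ 1,448.2 × g
Your rotor: r = 280 mm = 28.0 cm
1,448.2 = 1.118 × 10⁻⁵ × 28 × N²
N² = 1,448.2 / (31.304 × 10⁻⁵) = 4,626,246
N ≈ √4,626,246 ≈ 2,150.9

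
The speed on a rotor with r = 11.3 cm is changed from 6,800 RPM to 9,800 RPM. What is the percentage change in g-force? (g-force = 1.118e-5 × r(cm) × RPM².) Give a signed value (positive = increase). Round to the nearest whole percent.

RCF ∝ N², so the ratio is (9800/6800)² = (1.441176)² = 2.0770.
Change = 2.0770 − 1 = +1.0770 → +107.7%.

+108%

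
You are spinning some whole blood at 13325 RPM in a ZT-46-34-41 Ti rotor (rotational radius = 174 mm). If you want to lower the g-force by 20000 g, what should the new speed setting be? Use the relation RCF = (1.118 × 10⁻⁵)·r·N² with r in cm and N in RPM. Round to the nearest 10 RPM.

r = 174 mm = 17.4 cm
Current RCF = 1.118 × 10⁻⁵ × 17.4 × (13325)² = 1.118 × 10⁻⁵ × 17.4 × 177,555,625 ≈ 34,540.3 × g
Target RCF = 34,540.3 − 20,000 = 14,540.3 × g
N² = 14,540.3 / (19.4532 × 10⁻⁵) = 74,745,029
N ≈ √74,745,029 ≈ 8,645.5

≈ 8650 RPM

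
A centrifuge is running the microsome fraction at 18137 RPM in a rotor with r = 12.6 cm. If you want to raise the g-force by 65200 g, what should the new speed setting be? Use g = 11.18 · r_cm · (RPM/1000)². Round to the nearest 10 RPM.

N₂ ≈ 28140 RPM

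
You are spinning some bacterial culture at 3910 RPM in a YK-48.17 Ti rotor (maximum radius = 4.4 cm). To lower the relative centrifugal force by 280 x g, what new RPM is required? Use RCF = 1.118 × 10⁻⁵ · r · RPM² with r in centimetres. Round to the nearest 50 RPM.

Current RCF = 1.118 × 10⁻⁵ × 4.4 × (3910)² = 1.118 × 10⁻⁵ × 4.4 × 15,288,100 ≈ 752.1 × g
Target RCF = 752.1 − 280 = 472.1 × g
N² = 472.1 / (4.9192 × 10⁻⁵) = 9,597,089
N ≈ √9,597,089 ≈ 3,097.9

N₂ ≈ 3100 RPM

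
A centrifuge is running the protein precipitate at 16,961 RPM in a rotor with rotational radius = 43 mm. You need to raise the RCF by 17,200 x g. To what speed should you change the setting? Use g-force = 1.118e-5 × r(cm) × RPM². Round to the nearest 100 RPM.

r = 43 mm = 4.3 cm
Current RCF = 1.118 × 10⁻⁵ × 4.3 × (16961)² = 1.118 × 10⁻⁵ × 4.3 × 287,675,521 ≈ 13,829.7 × g
Target RCF = 13,829.7 + 17,200 = 31,029.7 × g
N² = 31,029.7 / (4.8074 × 10⁻⁵) = 645,457,004
N ≈ √645,457,004 ≈ 25,405.8

25400 RPM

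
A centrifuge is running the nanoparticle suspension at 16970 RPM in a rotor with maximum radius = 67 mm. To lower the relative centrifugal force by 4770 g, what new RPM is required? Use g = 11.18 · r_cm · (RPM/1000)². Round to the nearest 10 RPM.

r = 67 mm = 6.7 cm
Current RCF = 11.18 × 6.7 × (16.97)² = 11.18 × 6.7 × 287.9809 ≈ 21,571.5 × g
Target RCF = 21,571.5 − 4,770 = 16,801.5 × g
(N/1000)² = 16,801.5 / 74.906 = 224.3011
N = 1000 × √224.3011 ≈ 14,976.7

≈ 14980 RPM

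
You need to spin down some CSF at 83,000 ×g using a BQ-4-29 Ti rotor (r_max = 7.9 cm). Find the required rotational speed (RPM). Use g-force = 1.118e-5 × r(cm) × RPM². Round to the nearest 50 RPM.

30650 RPM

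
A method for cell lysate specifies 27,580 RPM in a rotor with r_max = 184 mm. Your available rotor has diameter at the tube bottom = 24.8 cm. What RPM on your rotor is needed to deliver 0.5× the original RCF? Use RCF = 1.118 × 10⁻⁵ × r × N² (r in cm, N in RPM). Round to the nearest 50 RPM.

Original rotor: r = 184 mm = 18.4 cm
RCF = 1.118 × 10⁻⁵ × r × N²
RCF_original = 1.118 × 10⁻⁵ × 18.4 × (27580)² = 1.118 × 10⁻⁵ × 18.4 × 760,656,400 ≈ 156,476.1 × g
Target RCF = 0.5 × 156,476.1 ≈ 78,238.1 × g
Your rotor: r = 24.8 / 2 = 12.4 cm
78,238.1 = 1.118 × 10⁻⁵ × 12.4 × N²
N² = 78,238.1 / (13.8632 × 10⁻⁵) = 564,358,157
N ≈ √564,358,157 ≈ 23,756.2

23750 RPM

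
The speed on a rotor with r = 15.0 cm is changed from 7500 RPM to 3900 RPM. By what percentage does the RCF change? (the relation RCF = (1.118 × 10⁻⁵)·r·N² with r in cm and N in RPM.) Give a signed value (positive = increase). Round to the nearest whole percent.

-73%

RCF ∝ N², so the ratio is (3900/7500)² = (0.520000)² = 0.2704.
Change = 0.2704 − 1 = -0.7296 → -73.0%.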